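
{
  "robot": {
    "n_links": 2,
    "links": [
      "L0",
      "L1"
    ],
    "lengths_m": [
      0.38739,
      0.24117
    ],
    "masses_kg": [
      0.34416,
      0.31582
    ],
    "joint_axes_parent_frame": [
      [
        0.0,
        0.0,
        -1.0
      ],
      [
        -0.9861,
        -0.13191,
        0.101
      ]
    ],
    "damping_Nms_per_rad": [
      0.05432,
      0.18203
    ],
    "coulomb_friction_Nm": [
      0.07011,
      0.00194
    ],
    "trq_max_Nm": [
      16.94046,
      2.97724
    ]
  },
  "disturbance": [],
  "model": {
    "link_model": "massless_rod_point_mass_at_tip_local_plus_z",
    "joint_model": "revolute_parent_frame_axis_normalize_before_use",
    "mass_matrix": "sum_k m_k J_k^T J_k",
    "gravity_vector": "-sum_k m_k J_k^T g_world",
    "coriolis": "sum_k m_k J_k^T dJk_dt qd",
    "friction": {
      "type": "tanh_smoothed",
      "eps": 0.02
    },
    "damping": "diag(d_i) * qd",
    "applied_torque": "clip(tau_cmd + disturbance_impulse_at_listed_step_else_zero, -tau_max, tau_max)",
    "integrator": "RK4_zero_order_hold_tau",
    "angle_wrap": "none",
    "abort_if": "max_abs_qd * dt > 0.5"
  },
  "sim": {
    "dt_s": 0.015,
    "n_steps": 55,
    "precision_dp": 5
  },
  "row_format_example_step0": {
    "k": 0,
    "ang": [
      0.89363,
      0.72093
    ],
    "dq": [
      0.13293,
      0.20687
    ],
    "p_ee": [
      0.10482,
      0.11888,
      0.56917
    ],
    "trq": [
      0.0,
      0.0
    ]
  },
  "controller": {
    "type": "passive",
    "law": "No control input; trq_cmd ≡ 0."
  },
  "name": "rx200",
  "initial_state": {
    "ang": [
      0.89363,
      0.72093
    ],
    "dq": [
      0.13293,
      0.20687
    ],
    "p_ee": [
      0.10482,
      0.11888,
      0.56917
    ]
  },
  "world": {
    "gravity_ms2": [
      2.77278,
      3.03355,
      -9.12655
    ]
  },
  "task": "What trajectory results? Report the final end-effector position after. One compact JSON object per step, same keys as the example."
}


{"k":1,"ang":[0.89482,0.72784],"dq":[0.03036,0.70229],"p_ee":[0.10574,0.11973,0.56807],"trq":[0.0,0.0]}
{"k":2,"ang":[0.89507,0.74168],"dq":[0.04583,1.13396],"p_ee":[0.1073,0.12164,0.56586],"trq":[0.0,0.0]}
{"k":3,"ang":[0.89539,0.76155],"dq":[0.03957,1.50878],"p_ee":[0.10951,0.12436,0.56262],"trq":[0.0,0.0]}
{"k":4,"ang":[0.89568,0.78669],"dq":[0.04001,1.83641],"p_ee":[0.11222,0.12774,0.55843],"trq":[0.0,0.0]}
{"k":5,"ang":[0.89597,0.81643],"dq":[0.03627,2.12383],"p_ee":[0.11531,0.13165,0.55333],"trq":[0.0,0.0]}
{"k":6,"ang":[0.89622,0.85021],"dq":[0.03418,2.37716],"p_ee":[0.11867,0.13598,0.54736],"trq":[0.0,0.0]}
{"k":7,"ang":[0.89647,0.88758],"dq":[0.03152,2.60115],"p_ee":[0.12221,0.14061,0.54055],"trq":[0.0,0.0]}
{"k":8,"ang":[0.8967,0.9281],"dq":[0.02921,2.79965],"p_ee":[0.12582,0.14544,0.53292],"trq":[0.0,0.0]}
{"k":9,"ang":[0.89693,0.97144],"dq":[0.02697,2.97571],"p_ee":[0.12942,0.15037,0.52451],"trq":[0.0,0.0]}
{"k":10,"ang":[0.89715,1.01726],"dq":[0.02466,3.13165],"p_ee":[0.13293,0.15531,0.51534],"trq":[0.0,0.0]}
{"k":11,"ang":[0.89736,1.06528],"dq":[0.02218,3.2693],"p_ee":[0.13627,0.16018,0.50545],"trq":[0.0,0.0]}
{"k":12,"ang":[0.89758,1.11524],"dq":[0.01967,3.38998],"p_ee":[0.13936,0.16489,0.49487],"trq":[0.0,0.0]}
{"k":13,"ang":[0.89779,1.16689],"dq":[0.0174,3.4947],"p_ee":[0.14215,0.16937,0.48367],"trq":[0.0,0.0]}
{"k":14,"ang":[0.898,1.22],"dq":[0.01574,3.58417],"p_ee":[0.14457,0.17356,0.47188],"trq":[0.0,0.0]}
{"k":15,"ang":[0.89821,1.27434],"dq":[0.015,3.65888],"p_ee":[0.14658,0.17738,0.45959],"trq":[0.0,0.0]}
{"k":16,"ang":[0.89843,1.32969],"dq":[0.01505,3.71913],"p_ee":[0.14813,0.18079,0.44685],"trq":[0.0,0.0]}
{"k":17,"ang":[0.89866,1.38584],"dq":[0.01552,3.76509],"p_ee":[0.14919,0.18373,0.43375],"trq":[0.0,0.0]}
{"k":18,"ang":[0.8989,1.44257],"dq":[0.01606,3.79688],"p_ee":[0.14973,0.18616,0.42037],"trq":[0.0,0.0]}
{"k":19,"ang":[0.89914,1.49967],"dq":[0.01652,3.81458],"p_ee":[0.14972,0.18806,0.40681],"trq":[0.0,0.0]}
{"k":20,"ang":[0.89939,1.55694],"dq":[0.01681,3.81832],"p_ee":[0.14918,0.18941,0.39316],"trq":[0.0,0.0]}
{"k":21,"ang":[0.89965,1.61416],"dq":[0.0169,3.80828],"p_ee":[0.14809,0.19019,0.3795],"trq":[0.0,0.0]}
{"k":22,"ang":[0.8999,1.67112],"dq":[0.01678,3.78469],"p_ee":[0.14646,0.1904,0.36594],"trq":[0.0,0.0]}
{"k":23,"ang":[0.90015,1.72763],"dq":[0.01645,3.7479],"p_ee":[0.14433,0.19005,0.35257],"trq":[0.0,0.0]}
{"k":24,"ang":[0.90039,1.78349],"dq":[0.01593,3.69835],"p_ee":[0.14171,0.18917,0.33946],"trq":[0.0,0.0]}
{"k":25,"ang":[0.90063,1.83852],"dq":[0.01524,3.63657],"p_ee":[0.13864,0.18778,0.3267],"trq":[0.0,0.0]}
{"k":26,"ang":[0.90085,1.89253],"dq":[0.01445,3.56325],"p_ee":[0.13516,0.18591,0.31437],"trq":[0.0,0.0]}
{"k":27,"ang":[0.90106,1.94536],"dq":[0.01359,3.47914],"p_ee":[0.13133,0.1836,0.30251],"trq":[0.0,0.0]}
{"k":28,"ang":[0.90126,1.99686],"dq":[0.0127,3.3851],"p_ee":[0.1272,0.18092,0.29119],"trq":[0.0,0.0]}
{"k":29,"ang":[0.90144,2.04687],"dq":[0.01183,3.2821],"p_ee":[0.12281,0.17789,0.28045],"trq":[0.0,0.0]}
{"k":30,"ang":[0.90162,2.09528],"dq":[0.011,3.17113],"p_ee":[0.11823,0.17458,0.27031],"trq":[0.0,0.0]}
{"k":31,"ang":[0.90178,2.14197],"dq":[0.01022,3.05327],"p_ee":[0.11351,0.17104,0.2608],"trq":[0.0,0.0]}
{"k":32,"ang":[0.90192,2.18685],"dq":[0.00946,2.92961],"p_ee":[0.1087,0.16732,0.25192],"trq":[0.0,0.0]}
{"k":33,"ang":[0.90207,2.22984],"dq":[0.00854,2.80122],"p_ee":[0.10385,0.16348,0.24367],"trq":[0.0,0.0]}
{"k":34,"ang":[0.90221,2.27087],"dq":[0.00644,2.66904],"p_ee":[0.09901,0.15955,0.23606],"trq":[0.0,0.0]}
{"k":35,"ang":[0.90238,2.30992],"dq":[0.00538,2.53443],"p_ee":[0.09423,0.1556,0.22905],"trq":[0.0,0.0]}
{"k":36,"ang":[0.9026,2.34694],"dq":[0.00933,2.39913],"p_ee":[0.08955,0.15165,0.22263],"trq":[0.0,0.0]}
{"k":37,"ang":[0.90267,2.38189],"dq":[0.02497,2.26572],"p_ee":[0.08498,0.14776,0.21678],"trq":[0.0,0.0]}
{"k":38,"ang":[0.90288,2.41483],"dq":[0.04297,2.13299],"p_ee":[0.08057,0.14394,0.21146],"trq":[0.0,0.0]}
{"k":39,"ang":[0.90319,2.44575],"dq":[0.04322,1.99832],"p_ee":[0.07635,0.14022,0.20664],"trq":[0.0,0.0]}
{"k":40,"ang":[0.90352,2.47466],"dq":[0.05081,1.86704],"p_ee":[0.07233,0.13664,0.20229],"trq":[0.0,0.0]}
{"k":41,"ang":[0.90388,2.50162],"dq":[0.05083,1.73719],"p_ee":[0.06851,0.13321,0.19838],"trq":[0.0,0.0]}
{"k":42,"ang":[0.90429,2.52665],"dq":[0.0607,1.61249],"p_ee":[0.06492,0.12994,0.19487],"trq":[0.0,0.0]}
{"k":43,"ang":[0.90469,2.54982],"dq":[0.05576,1.48903],"p_ee":[0.06156,0.12686,0.19173],"trq":[0.0,0.0]}
{"k":44,"ang":[0.90518,2.57119],"dq":[0.07592,1.37449],"p_ee":[0.05842,0.12395,0.18893],"trq":[0.0,0.0]}
{"k":45,"ang":[0.9056,2.59081],"dq":[0.05221,1.25667],"p_ee":[0.05551,0.12125,0.18644],"trq":[0.0,0.0]}
{"k":46,"ang":[0.90622,2.6088],"dq":[0.10681,1.15818],"p_ee":[0.05284,0.11873,0.18423],"trq":[0.0,0.0]}
{"k":47,"ang":[0.90684,2.6252],"dq":[0.05036,1.04413],"p_ee":[0.05039,0.1164,0.18227],"trq":[0.0,0.0]}
{"k":48,"ang":[0.90756,2.64011],"dq":[0.13286,0.96152],"p_ee":[0.04817,0.11425,0.18053],"trq":[0.0,0.0]}
{"k":49,"ang":[0.90846,2.65361],"dq":[0.05462,0.8537],"p_ee":[0.04616,0.11228,0.179],"trq":[0.0,0.0]}
{"k":50,"ang":[0.90928,2.66575],"dq":[0.1523,0.78499],"p_ee":[0.04435,0.1105,0.17766],"trq":[0.0,0.0]}
{"k":51,"ang":[0.9104,2.67667],"dq":[0.04748,0.68272],"p_ee":[0.04275,0.10886,0.17648],"trq":[0.0,0.0]}
{"k":52,"ang":[0.91129,2.68636],"dq":[0.17744,0.63122],"p_ee":[0.04131,0.10742,0.17545],"trq":[0.0,0.0]}
{"k":53,"ang":[0.91272,2.69504],"dq":[0.03342,0.53166],"p_ee":[0.04008,0.10609,0.17455],"trq":[0.0,0.0]}
{"k":54,"ang":[0.91358,2.70258],"dq":[0.19274,0.49669],"p_ee":[0.03896,0.10495,0.17378],"trq":[0.0,0.0]}
{"k":55,"ang":[0.9152,2.70931],"dq":[0.03591,0.40462],"p_ee":[0.03805,0.1039,0.1731]}
{"summary": "final p_ee position (m): 0.03805 0.10390 0.17310"}


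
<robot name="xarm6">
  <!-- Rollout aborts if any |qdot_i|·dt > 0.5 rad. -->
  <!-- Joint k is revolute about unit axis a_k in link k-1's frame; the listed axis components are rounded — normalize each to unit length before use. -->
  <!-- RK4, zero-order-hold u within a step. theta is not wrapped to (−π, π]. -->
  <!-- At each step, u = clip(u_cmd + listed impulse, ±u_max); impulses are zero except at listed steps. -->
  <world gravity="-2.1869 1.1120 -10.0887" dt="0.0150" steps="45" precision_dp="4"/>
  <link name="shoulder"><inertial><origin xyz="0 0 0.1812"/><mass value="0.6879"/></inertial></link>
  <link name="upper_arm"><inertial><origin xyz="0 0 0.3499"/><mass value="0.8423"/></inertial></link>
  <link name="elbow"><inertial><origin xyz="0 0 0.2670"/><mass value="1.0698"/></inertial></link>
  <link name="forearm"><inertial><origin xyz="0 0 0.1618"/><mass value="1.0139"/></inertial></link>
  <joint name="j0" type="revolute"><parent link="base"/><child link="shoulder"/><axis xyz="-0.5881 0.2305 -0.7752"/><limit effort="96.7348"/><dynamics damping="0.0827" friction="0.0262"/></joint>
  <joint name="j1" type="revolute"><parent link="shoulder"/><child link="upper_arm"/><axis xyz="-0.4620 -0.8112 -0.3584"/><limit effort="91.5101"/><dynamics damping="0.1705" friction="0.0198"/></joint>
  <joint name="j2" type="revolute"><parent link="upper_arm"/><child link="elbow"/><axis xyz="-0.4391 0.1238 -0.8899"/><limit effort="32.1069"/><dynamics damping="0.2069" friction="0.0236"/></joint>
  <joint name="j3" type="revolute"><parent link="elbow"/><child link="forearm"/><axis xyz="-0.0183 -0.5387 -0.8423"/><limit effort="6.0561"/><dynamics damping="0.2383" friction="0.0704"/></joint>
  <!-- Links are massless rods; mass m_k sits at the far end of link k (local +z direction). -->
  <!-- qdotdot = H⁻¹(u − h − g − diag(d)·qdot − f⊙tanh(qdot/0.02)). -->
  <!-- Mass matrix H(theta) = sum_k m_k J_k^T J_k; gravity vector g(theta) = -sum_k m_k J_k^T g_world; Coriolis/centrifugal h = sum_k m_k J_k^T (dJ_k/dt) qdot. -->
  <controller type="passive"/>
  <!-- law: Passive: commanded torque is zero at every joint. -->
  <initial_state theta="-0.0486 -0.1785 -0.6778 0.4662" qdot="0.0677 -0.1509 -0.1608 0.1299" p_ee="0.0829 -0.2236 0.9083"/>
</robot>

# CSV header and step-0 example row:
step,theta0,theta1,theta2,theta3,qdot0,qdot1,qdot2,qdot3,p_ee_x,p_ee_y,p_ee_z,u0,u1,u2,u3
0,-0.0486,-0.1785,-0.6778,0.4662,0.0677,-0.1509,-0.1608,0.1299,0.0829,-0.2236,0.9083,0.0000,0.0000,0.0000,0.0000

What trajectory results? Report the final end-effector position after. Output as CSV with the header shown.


step,theta0,theta1,theta2,theta3,qdot0,qdot1,qdot2,qdot3,p_ee_x,p_ee_y,p_ee_z,u0,u1,u2,u3
1,-0.0464,-0.1800,-0.6861,0.4698,0.2123,-0.0478,-0.9105,0.3292,0.0843,-0.2246,0.9074,0.0000,0.0000,0.0000,0.0000
2,-0.0425,-0.1800,-0.7043,0.4758,0.3095,0.0393,-1.4904,0.4579,0.0856,-0.2262,0.9060,0.0000,0.0000,0.0000,0.0000
3,-0.0373,-0.1788,-0.7302,0.4834,0.3700,0.1152,-1.9465,0.5556,0.0867,-0.2284,0.9040,0.0000,0.0000,0.0000,0.0000
4,-0.0315,-0.1766,-0.7622,0.4924,0.4024,0.1847,-2.3170,0.6374,0.0876,-0.2311,0.9016,0.0000,0.0000,0.0000,0.0000
5,-0.0254,-0.1733,-0.7994,0.5025,0.4126,0.2504,-2.6258,0.7134,0.0884,-0.2342,0.8988,0.0000,0.0000,0.0000,0.0000
6,-0.0192,-0.1691,-0.8408,0.5138,0.4043,0.3141,-2.8898,0.7889,0.0892,-0.2376,0.8956,0.0000,0.0000,0.0000,0.0000
7,-0.0133,-0.1639,-0.8859,0.5262,0.3802,0.3772,-3.1205,0.8666,0.0898,-0.2414,0.8920,0.0000,0.0000,0.0000,0.0000
8,-0.0079,-0.1578,-0.9343,0.5398,0.3418,0.4404,-3.3254,0.9486,0.0904,-0.2454,0.8881,0.0000,0.0000,0.0000,0.0000
9,-0.0031,-0.1507,-0.9856,0.5546,0.2902,0.5041,-3.5091,1.0359,0.0910,-0.2497,0.8838,0.0000,0.0000,0.0000,0.0000
10,0.0008,-0.1426,-1.0395,0.5709,0.2259,0.5684,-3.6743,1.1294,0.0916,-0.2543,0.8791,0.0000,0.0000,0.0000,0.0000
11,0.0036,-0.1336,-1.0957,0.5886,0.1492,0.6331,-3.8219,1.2292,0.0922,-0.2591,0.8740,0.0000,0.0000,0.0000,0.0000
12,0.0052,-0.1237,-1.1540,0.6078,0.0606,0.6977,-3.9517,1.3351,0.0929,-0.2640,0.8686,0.0000,0.0000,0.0000,0.0000
13,0.0053,-0.1127,-1.2142,0.6286,-0.0385,0.7616,-4.0648,1.4487,0.0937,-0.2691,0.8628,0.0000,0.0000,0.0000,0.0000
14,0.0040,-0.1008,-1.2759,0.6513,-0.1465,0.8238,-4.1608,1.5691,0.0945,-0.2743,0.8568,0.0000,0.0000,0.0000,0.0000
15,0.0009,-0.0880,-1.3389,0.6757,-0.2645,0.8829,-4.2340,1.6885,0.0955,-0.2795,0.8504,0.0000,0.0000,0.0000,0.0000
16,-0.0040,-0.0743,-1.4028,0.7019,-0.3909,0.9377,-4.2840,1.8053,0.0967,-0.2848,0.8437,0.0000,0.0000,0.0000,0.0000
17,-0.0109,-0.0599,-1.4673,0.7298,-0.5238,0.9874,-4.3109,1.9169,0.0980,-0.2901,0.8368,0.0000,0.0000,0.0000,0.0000
18,-0.0197,-0.0448,-1.5320,0.7594,-0.6612,1.0311,-4.3151,2.0206,0.0996,-0.2953,0.8297,0.0000,0.0000,0.0000,0.0000
19,-0.0307,-0.0290,-1.5966,0.7904,-0.8011,1.0684,-4.2982,2.1136,0.1012,-0.3005,0.8225,0.0000,0.0000,0.0000,0.0000
20,-0.0438,-0.0127,-1.6609,0.8227,-0.9414,1.0990,-4.2619,2.1936,0.1031,-0.3056,0.8152,0.0000,0.0000,0.0000,0.0000
21,-0.0589,0.0039,-1.7244,0.8561,-1.0807,1.1232,-4.2088,2.2591,0.1052,-0.3106,0.8078,0.0000,0.0000,0.0000,0.0000
22,-0.0762,0.0209,-1.7871,0.8904,-1.2173,1.1415,-4.1417,2.3094,0.1073,-0.3156,0.8004,0.0000,0.0000,0.0000,0.0000
23,-0.0954,0.0382,-1.8486,0.9254,-1.3504,1.1547,-4.0634,2.3445,0.1096,-0.3204,0.7931,0.0000,0.0000,0.0000,0.0000
24,-0.1167,0.0555,-1.9089,0.9607,-1.4791,1.1638,-3.9768,2.3652,0.1120,-0.3251,0.7858,0.0000,0.0000,0.0000,0.0000
25,-0.1398,0.0731,-1.9679,0.9962,-1.6031,1.1699,-3.8845,2.3725,0.1143,-0.3298,0.7786,0.0000,0.0000,0.0000,0.0000
26,-0.1647,0.0906,-2.0254,1.0318,-1.7223,1.1743,-3.7888,2.3679,0.1167,-0.3343,0.7715,0.0000,0.0000,0.0000,0.0000
27,-0.1914,0.1083,-2.0815,1.0672,-1.8368,1.1781,-3.6918,2.3529,0.1191,-0.3389,0.7645,0.0000,0.0000,0.0000,0.0000
28,-0.2198,0.1260,-2.1362,1.1024,-1.9467,1.1824,-3.5951,2.3289,0.1213,-0.3434,0.7577,0.0000,0.0000,0.0000,0.0000
29,-0.2498,0.1438,-2.1894,1.1371,-2.0523,1.1885,-3.5000,2.2973,0.1234,-0.3479,0.7510,0.0000,0.0000,0.0000,0.0000
30,-0.2814,0.1617,-2.2412,1.1712,-2.1539,1.1973,-3.4076,2.2590,0.1253,-0.3525,0.7444,0.0000,0.0000,0.0000,0.0000
31,-0.3144,0.1797,-2.2917,1.2048,-2.2517,1.2098,-3.3188,2.2150,0.1270,-0.3571,0.7380,0.0000,0.0000,0.0000,0.0000
32,-0.3489,0.1980,-2.3408,1.2377,-2.3462,1.2269,-3.2343,2.1659,0.1283,-0.3620,0.7317,0.0000,0.0000,0.0000,0.0000
33,-0.3848,0.2165,-2.3887,1.2698,-2.4373,1.2495,-3.1546,2.1121,0.1294,-0.3669,0.7255,0.0000,0.0000,0.0000,0.0000
34,-0.4220,0.2355,-2.4355,1.3010,-2.5254,1.2784,-3.0804,2.0540,0.1300,-0.3721,0.7194,0.0000,0.0000,0.0000,0.0000
35,-0.4605,0.2549,-2.4811,1.3314,-2.6105,1.3144,-3.0119,1.9916,0.1303,-0.3776,0.7133,0.0000,0.0000,0.0000,0.0000
36,-0.5003,0.2750,-2.5259,1.3607,-2.6927,1.3581,-2.9497,1.9249,0.1301,-0.3835,0.7073,0.0000,0.0000,0.0000,0.0000
37,-0.5413,0.2957,-2.5697,1.3891,-2.7720,1.4102,-2.8941,1.8537,0.1293,-0.3897,0.7013,0.0000,0.0000,0.0000,0.0000
38,-0.5835,0.3173,-2.6127,1.4163,-2.8484,1.4712,-2.8454,1.7777,0.1280,-0.3963,0.6953,0.0000,0.0000,0.0000,0.0000
39,-0.6267,0.3399,-2.6551,1.4424,-2.9218,1.5417,-2.8040,1.6967,0.1261,-0.4035,0.6891,0.0000,0.0000,0.0000,0.0000
40,-0.6711,0.3636,-2.6969,1.4672,-2.9923,1.6221,-2.7702,1.6100,0.1236,-0.4113,0.6828,0.0000,0.0000,0.0000,0.0000
41,-0.7165,0.3886,-2.7382,1.4907,-3.0597,1.7130,-2.7441,1.5172,0.1204,-0.4196,0.6763,0.0000,0.0000,0.0000,0.0000
42,-0.7629,0.4150,-2.7792,1.5127,-3.1243,1.8146,-2.7260,1.4177,0.1165,-0.4287,0.6694,0.0000,0.0000,0.0000,0.0000
43,-0.8102,0.4431,-2.8200,1.5332,-3.1861,1.9272,-2.7161,1.3106,0.1119,-0.4385,0.6622,0.0000,0.0000,0.0000,0.0000
44,-0.8584,0.4729,-2.8608,1.5520,-3.2454,2.0512,-2.7143,1.1953,0.1064,-0.4490,0.6544,0.0000,0.0000,0.0000,0.0000
45,-0.9076,0.5047,-2.9015,1.5690,-3.3024,2.1866,-2.7208,1.0706,0.1002,-0.4604,0.6460,,,,
# final p_ee position (m): 0.1002 -0.4604 0.6460


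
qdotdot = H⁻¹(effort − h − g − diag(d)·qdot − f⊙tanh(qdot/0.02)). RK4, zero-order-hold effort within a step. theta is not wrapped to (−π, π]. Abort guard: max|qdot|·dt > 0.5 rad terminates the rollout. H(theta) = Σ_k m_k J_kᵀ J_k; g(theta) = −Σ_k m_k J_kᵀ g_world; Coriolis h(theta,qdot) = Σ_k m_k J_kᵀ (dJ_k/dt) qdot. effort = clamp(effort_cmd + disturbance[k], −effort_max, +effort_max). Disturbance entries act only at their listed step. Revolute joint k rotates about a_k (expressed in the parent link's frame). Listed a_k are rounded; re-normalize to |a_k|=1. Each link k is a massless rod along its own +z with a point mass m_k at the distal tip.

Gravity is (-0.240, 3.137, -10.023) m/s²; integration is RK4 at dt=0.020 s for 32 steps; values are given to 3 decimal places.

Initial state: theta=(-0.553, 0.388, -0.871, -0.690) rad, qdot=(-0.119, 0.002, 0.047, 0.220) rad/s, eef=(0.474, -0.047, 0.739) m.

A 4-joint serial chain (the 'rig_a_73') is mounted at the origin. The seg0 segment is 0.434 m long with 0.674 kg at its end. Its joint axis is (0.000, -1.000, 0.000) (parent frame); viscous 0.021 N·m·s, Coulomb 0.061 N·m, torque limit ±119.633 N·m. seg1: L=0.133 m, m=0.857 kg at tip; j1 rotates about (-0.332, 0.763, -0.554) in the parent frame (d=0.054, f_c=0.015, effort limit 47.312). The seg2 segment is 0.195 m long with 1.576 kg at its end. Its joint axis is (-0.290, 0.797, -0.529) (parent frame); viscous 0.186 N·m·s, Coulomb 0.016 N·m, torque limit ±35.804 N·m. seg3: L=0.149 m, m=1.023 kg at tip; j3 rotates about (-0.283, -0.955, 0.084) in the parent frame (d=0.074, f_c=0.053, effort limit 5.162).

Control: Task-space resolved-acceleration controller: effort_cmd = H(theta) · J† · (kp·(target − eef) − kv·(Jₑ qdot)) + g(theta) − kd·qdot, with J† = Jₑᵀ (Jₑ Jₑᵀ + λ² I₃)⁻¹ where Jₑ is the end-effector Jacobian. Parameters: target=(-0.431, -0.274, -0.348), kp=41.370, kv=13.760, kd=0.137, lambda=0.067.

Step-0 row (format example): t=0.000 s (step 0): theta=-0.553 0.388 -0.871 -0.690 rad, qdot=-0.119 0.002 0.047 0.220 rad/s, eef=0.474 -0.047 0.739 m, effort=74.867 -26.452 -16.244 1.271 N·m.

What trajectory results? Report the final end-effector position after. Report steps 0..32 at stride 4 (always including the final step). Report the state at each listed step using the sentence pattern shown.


t=0.080 s (step 4): theta=-0.506 0.224 -1.046 -1.371 rad, qdot=0.876 -5.657 -1.390 -12.687 rad/s, eef=0.417 -0.069 0.709 m, effort=17.969 -9.596 -6.189 0.239 N·m.
t=0.160 s (step 8): theta=-0.460 -0.397 -1.156 -2.298 rad, qdot=0.421 -9.359 -1.493 -9.775 rad/s, eef=0.262 -0.095 0.639 m, effort=-12.223 -1.997 -2.197 0.102 N·m.
t=0.240 s (step 12): theta=-0.370 -1.266 -1.189 -2.890 rad, qdot=2.406 -12.758 1.528 -4.978 rad/s, eef=0.117 -0.145 0.522 m, effort=0.379 2.554 0.368 0.581 N·m.
t=0.320 s (step 16): theta=0.068 -2.660 -0.611 -3.073 rad, qdot=8.646 -21.612 13.486 0.006 rad/s, eef=0.005 -0.171 0.399 m, effort=9.549 9.849 1.456 0.944 N·m.
t=0.400 s (step 20): theta=0.458 -2.991 -0.551 -3.273 rad, qdot=3.144 4.339 1.927 -2.947 rad/s, eef=-0.089 -0.137 0.382 m, effort=12.100 16.611 10.047 1.007 N·m.
t=0.480 s (step 24): theta=0.679 -2.435 -0.229 -3.586 rad, qdot=2.885 7.211 4.457 -5.417 rad/s, eef=-0.193 -0.172 0.281 m, effort=-16.602 -9.068 -4.974 0.269 N·m.
t=0.560 s (step 28): theta=0.924 -2.011 -0.007 -3.963 rad, qdot=3.156 3.482 1.483 -3.185 rad/s, eef=-0.308 -0.217 0.137 m, effort=-19.693 -11.287 -6.465 1.105 N·m.
t=0.640 s (step 32): theta=1.166 -1.805 0.064 -4.110 rad, qdot=2.764 1.971 0.540 -0.984 rad/s, eef=-0.379 -0.227 0.013 m.
final eef position (m): -0.379 -0.227 0.013


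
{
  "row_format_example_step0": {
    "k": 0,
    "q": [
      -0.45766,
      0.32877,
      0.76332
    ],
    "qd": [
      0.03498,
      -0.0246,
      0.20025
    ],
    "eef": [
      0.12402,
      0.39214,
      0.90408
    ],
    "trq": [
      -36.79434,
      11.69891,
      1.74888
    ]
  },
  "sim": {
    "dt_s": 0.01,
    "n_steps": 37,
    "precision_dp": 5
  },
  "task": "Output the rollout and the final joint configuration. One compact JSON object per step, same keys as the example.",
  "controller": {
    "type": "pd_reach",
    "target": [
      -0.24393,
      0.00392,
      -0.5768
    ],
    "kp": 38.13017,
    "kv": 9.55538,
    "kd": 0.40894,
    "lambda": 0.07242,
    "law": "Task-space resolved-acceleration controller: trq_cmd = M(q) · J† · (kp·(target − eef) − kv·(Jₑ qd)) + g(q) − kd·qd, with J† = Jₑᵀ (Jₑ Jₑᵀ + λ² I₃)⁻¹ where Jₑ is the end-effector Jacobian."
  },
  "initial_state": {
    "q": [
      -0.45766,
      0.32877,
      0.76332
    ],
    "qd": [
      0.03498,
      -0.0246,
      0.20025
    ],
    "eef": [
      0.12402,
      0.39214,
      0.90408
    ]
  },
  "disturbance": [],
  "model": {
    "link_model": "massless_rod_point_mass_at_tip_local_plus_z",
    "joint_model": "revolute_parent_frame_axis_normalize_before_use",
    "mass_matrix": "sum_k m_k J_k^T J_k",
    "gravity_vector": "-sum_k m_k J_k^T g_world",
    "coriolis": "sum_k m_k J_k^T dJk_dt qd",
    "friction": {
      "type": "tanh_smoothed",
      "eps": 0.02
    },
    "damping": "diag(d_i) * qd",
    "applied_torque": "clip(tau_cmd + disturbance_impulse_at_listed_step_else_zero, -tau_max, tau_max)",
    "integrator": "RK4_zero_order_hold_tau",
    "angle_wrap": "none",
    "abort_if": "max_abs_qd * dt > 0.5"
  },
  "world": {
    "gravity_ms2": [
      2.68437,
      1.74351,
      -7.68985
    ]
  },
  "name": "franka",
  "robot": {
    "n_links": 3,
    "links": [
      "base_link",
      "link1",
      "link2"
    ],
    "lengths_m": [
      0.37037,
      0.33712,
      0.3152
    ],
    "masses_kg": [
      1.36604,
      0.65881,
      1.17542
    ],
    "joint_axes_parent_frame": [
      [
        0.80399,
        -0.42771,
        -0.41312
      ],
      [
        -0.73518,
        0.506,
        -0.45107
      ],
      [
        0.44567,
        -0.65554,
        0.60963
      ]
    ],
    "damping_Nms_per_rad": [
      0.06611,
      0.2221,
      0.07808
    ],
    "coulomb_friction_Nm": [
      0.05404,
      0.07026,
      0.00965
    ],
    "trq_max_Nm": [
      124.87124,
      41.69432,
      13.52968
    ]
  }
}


{"k":1,"q":[-0.46118,0.33104,0.78423],"qd":[-0.74711,0.43869,3.91508],"eef":[0.12324,0.39119,0.9029],"trq":[-35.07939,10.6122,0.37522]}
{"k":2,"q":[-0.47304,0.33415,0.8346],"qd":[-1.63449,0.14668,6.09804],"eef":[0.12193,0.39024,0.89918],"trq":[-35.70866,10.00607,-0.14254]}
{"k":3,"q":[-0.49447,0.33159,0.90258],"qd":[-2.655,-0.68916,7.4394],"eef":[0.12074,0.38951,0.89332],"trq":[-36.80902,9.43178,-0.17178]}
{"k":4,"q":[-0.5268,0.31828,0.98096],"qd":[-3.81504,-2.01572,8.15368],"eef":[0.12039,0.38896,0.8854],"trq":[-35.10665,8.3077,0.15077]}
{"k":5,"q":[-0.57086,0.29012,1.06355],"qd":[-4.99693,-3.65854,8.26001],"eef":[0.12178,0.38846,0.87537],"trq":[-26.44574,6.00653,0.71257]}
{"k":6,"q":[-0.62538,0.24635,1.14445],"qd":[-5.89713,-5.11566,7.83504],"eef":[0.12584,0.38792,0.86318],"trq":[-11.47322,2.77888,1.25806]}
{"k":7,"q":[-0.686,0.19192,1.22005],"qd":[-6.21365,-5.75292,7.26566],"eef":[0.13312,0.38739,0.84893],"trq":[2.83209,-0.21047,1.48092]}
{"k":8,"q":[-0.74697,0.1358,1.29104],"qd":[-5.96974,-5.44356,6.97189],"eef":[0.14331,0.38703,0.83282],"trq":[12.27165,-2.34015,1.30355]}
{"k":9,"q":[-0.80394,0.08558,1.36066],"qd":[-5.42472,-4.58553,7.00661],"eef":[0.15554,0.38693,0.81516],"trq":[17.48172,-3.70541,0.87204]}
{"k":10,"q":[-0.85507,0.04458,1.4314],"qd":[-4.80764,-3.61217,7.18605],"eef":[0.16891,0.38709,0.79633],"trq":[20.14417,-4.54596,0.36572]}
{"k":11,"q":[-0.90024,0.01274,1.50392],"qd":[-4.23517,-2.7608,7.3475],"eef":[0.18272,0.38747,0.77668],"trq":[21.39822,-5.0404,-0.10725]}
{"k":12,"q":[-0.94011,-0.01157,1.57765],"qd":[-3.74582,-2.10667,7.42172],"eef":[0.19659,0.38801,0.75651],"trq":[21.84959,-5.30301,-0.50785]}
{"k":13,"q":[-0.97553,-0.03032,1.65166],"qd":[-3.34261,-1.64742,7.40122],"eef":[0.21029,0.38865,0.73606],"trq":[21.8097,-5.40668,-0.83374]}
{"k":14,"q":[-1.00731,-0.04533,1.7251],"qd":[-3.01678,-1.35593,7.30218],"eef":[0.22369,0.38933,0.71549],"trq":[21.44898,-5.39914,-1.09555]}
{"k":15,"q":[-1.03618,-0.05812,1.79725],"qd":[-2.75743,-1.20271,7.14444],"eef":[0.23674,0.39,0.69491],"trq":[20.87164,-5.31283,-1.3059]}
{"k":16,"q":[-1.06273,-0.06996,1.86762],"qd":[-2.55464,-1.16258,6.94453],"eef":[0.24943,0.39064,0.67437],"trq":[20.14928,-5.1706,-1.47576]}
{"k":17,"q":[-1.08751,-0.08186,1.93584],"qd":[-2.39999,-1.21525,6.71458],"eef":[0.26175,0.39122,0.65389],"trq":[19.33546,-4.98913,-1.61379]}
{"k":18,"q":[-1.11094,-0.09467,2.00166],"qd":[-2.28631,-1.3442,6.46305],"eef":[0.2737,0.39173,0.63348],"trq":[18.47175,-4.78075,-1.72665]}
{"k":19,"q":[-1.13341,-0.10909,2.0649],"qd":[-2.20738,-1.53539,6.19585],"eef":[0.28529,0.39216,0.61312],"trq":[17.58987,-4.55452,-1.81946]}
{"k":20,"q":[-1.15525,-0.12567,2.12541],"qd":[-2.15766,-1.77636,5.91714],"eef":[0.29652,0.39251,0.59278],"trq":[16.71218,-4.31674,-1.89618]}
{"k":21,"q":[-1.1767,-0.14485,2.18309],"qd":[-2.1322,-2.05568,5.62989],"eef":[0.30739,0.39281,0.57243],"trq":[15.85178,-4.07126,-1.95982]}
{"k":22,"q":[-1.198,-0.16696,2.23787],"qd":[-2.12666,-2.36278,5.33617],"eef":[0.31789,0.39307,0.55202],"trq":[15.01268,-3.81973,-2.01258]}
{"k":23,"q":[-1.21933,-0.19224,2.2897],"qd":[-2.13733,-2.68786,5.03725],"eef":[0.328,0.3933,0.53153],"trq":[14.1905,-3.56188,-2.05601]}
{"k":24,"q":[-1.24083,-0.22081,2.33852],"qd":[-2.16124,-3.02202,4.73361],"eef":[0.3377,0.39352,0.51092],"trq":[13.3737,-3.29585,-2.09096]}
{"k":25,"q":[-1.26263,-0.25273,2.38428],"qd":[-2.19621,-3.35725,4.42491],"eef":[0.34697,0.39376,0.49017],"trq":[12.54548,-3.01861,-2.11773]}
{"k":26,"q":[-1.28483,-0.28798,2.42692],"qd":[-2.24087,-3.68642,4.11006],"eef":[0.35579,0.39404,0.46926],"trq":[11.68625,-2.7266,-2.13607]}
{"k":27,"q":[-1.30751,-0.32645,2.46638],"qd":[-2.29461,-4.00306,3.78726],"eef":[0.36411,0.39436,0.44816],"trq":[10.7766,-2.41635,-2.14537]}
{"k":28,"q":[-1.33078,-0.36801,2.50256],"qd":[-2.35741,-4.30112,3.45433],"eef":[0.37191,0.39475,0.42687],"trq":[9.80093,-2.08544,-2.14478]}
{"k":29,"q":[-1.35473,-0.41242,2.53535],"qd":[-2.42972,-4.5747,3.10917],"eef":[0.37916,0.39521,0.40538],"trq":[8.75139,-1.73346,-2.13354]}
{"k":30,"q":[-1.37945,-0.45943,2.56462],"qd":[-2.51214,-4.81786,2.75029],"eef":[0.38582,0.39574,0.38369],"trq":[7.63185,-1.36298,-2.11121]}
{"k":31,"q":[-1.40504,-0.50868,2.59023],"qd":[-2.60521,-5.02466,2.3775],"eef":[0.39187,0.39635,0.36179],"trq":[6.46098,-0.98038,-2.07795]}
{"k":32,"q":[-1.43163,-0.5598,2.61204],"qd":[-2.70916,-5.18946,1.99244],"eef":[0.39727,0.39701,0.33968],"trq":[5.27335,-0.59607,-2.03478]}
{"k":33,"q":[-1.4593,-0.61233,2.62996],"qd":[-2.82372,-5.30755,1.59896],"eef":[0.40201,0.39771,0.31736],"trq":[4.11742,-0.22391,-1.98361]}
{"k":34,"q":[-1.48817,-0.66579,2.64394],"qd":[-2.94805,-5.37575,1.20315],"eef":[0.40607,0.39844,0.29483],"trq":[3.04988,0.1203,-1.9272]}
{"k":35,"q":[-1.51832,-0.71968,2.65398],"qd":[-3.08067,-5.39305,0.81302],"eef":[0.40942,0.39916,0.27207],"trq":[2.12732,0.42111,-1.8689]}
{"k":36,"q":[-1.54983,-0.77349,2.6602],"qd":[-3.21958,-5.36089,0.43787],"eef":[0.41207,0.39985,0.24909],"trq":[1.39709,0.66584,-1.81237]}
{"k":37,"q":[-1.58275,-0.82674,2.66279],"qd":[-3.36237,-5.28303,0.08734],"eef":[0.414,0.40048,0.22586]}
{"summary": "final q (rad): -1.58275 -0.82674 2.66279"}


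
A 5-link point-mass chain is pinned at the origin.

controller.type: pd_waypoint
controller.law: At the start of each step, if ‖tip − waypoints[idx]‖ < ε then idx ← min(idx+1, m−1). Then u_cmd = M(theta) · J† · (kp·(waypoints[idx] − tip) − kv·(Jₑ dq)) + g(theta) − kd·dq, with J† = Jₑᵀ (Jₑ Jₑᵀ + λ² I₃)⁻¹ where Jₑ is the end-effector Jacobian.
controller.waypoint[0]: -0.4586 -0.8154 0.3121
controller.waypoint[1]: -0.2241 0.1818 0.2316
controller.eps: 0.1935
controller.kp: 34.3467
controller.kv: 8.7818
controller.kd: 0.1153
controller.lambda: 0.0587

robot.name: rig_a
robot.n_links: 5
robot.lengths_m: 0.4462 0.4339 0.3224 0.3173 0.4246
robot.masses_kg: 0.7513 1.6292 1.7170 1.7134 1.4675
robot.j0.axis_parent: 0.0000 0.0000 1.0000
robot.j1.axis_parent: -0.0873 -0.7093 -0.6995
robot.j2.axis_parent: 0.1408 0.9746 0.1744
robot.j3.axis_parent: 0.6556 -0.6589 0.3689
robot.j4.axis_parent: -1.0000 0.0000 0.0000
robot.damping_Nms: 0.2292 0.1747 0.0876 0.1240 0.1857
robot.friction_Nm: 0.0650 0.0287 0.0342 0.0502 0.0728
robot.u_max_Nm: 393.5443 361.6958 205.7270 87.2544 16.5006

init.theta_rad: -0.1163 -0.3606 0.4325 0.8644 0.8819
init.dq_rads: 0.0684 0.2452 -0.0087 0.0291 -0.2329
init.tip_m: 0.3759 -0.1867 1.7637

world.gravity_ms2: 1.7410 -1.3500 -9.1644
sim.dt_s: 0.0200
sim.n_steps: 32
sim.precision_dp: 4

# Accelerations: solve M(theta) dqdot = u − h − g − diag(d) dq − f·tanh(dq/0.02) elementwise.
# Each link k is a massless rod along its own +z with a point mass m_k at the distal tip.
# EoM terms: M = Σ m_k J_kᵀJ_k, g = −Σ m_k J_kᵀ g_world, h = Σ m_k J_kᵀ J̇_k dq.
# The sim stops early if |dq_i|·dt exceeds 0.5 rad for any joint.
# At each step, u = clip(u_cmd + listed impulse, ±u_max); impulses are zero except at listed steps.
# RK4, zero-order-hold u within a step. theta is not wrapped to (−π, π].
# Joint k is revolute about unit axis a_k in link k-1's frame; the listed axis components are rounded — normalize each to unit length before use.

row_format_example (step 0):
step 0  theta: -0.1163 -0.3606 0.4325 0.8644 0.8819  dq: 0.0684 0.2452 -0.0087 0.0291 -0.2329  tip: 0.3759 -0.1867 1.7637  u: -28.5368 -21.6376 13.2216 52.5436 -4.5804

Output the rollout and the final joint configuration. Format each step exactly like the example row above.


step 1  theta: -0.1143 -0.3613 0.4391 0.9001 0.9136  dq: 0.0989 -0.3325 0.6298 3.4868 3.3184  tip: 0.3663 -0.1929 1.7561  u: -22.0956 -13.5069 7.1375 42.2973 -3.7674
step 2  theta: -0.1135 -0.3740 0.4536 0.9951 1.0032  dq: -0.0659 -0.9613 0.7527 5.9461 5.5257  tip: 0.3483 -0.2072 1.7315  u: -16.3966 -2.4334 -1.1862 33.2499 -2.7377
step 3  theta: -0.1177 -0.3997 0.4653 1.1306 1.1240  dq: -0.3911 -1.6276 0.3645 7.5664 6.4515  tip: 0.3244 -0.2282 1.6922  u: -11.9863 8.6334 -9.0001 24.9952 -1.9836
step 4  theta: -0.1295 -0.4386 0.4655 1.2921 1.2529  dq: -0.8135 -2.2586 -0.3660 8.5704 6.3637  tip: 0.2965 -0.2546 1.6404  u: -8.7510 17.6178 -14.5444 17.3163 -1.5964
step 5  theta: -0.1503 -0.4890 0.4495 1.4689 1.3724  dq: -1.2839 -2.7761 -1.2280 9.1030 5.5429  tip: 0.2656 -0.2851 1.5789  u: -6.3619 23.9202 -17.3750 10.0992 -1.3391
step 6  theta: -0.1808 -0.5480 0.4171 1.6523 1.4702  dq: -1.7642 -3.1108 -2.0013 9.2298 4.2180  tip: 0.2323 -0.3184 1.5099  u: -4.7101 28.0909 -17.9672 3.2960 -0.8363
step 7  theta: -0.2206 -0.6113 0.3721 1.8347 1.5382  dq: -2.2136 -3.2045 -2.4613 8.9934 2.5622  tip: 0.1970 -0.3537 1.4351  u: -4.0058 31.1968 -17.1745 -3.0791 0.2420
step 8  theta: -0.2688 -0.6738 0.3226 2.0092 1.5710  dq: -2.5949 -3.0422 -2.4511 8.4385 0.7057  tip: 0.1602 -0.3899 1.3556  u: -4.4422 34.0420 -15.7372 -8.9481 2.0526
step 9  theta: -0.3238 -0.7310 0.2783 2.1699 1.5658  dq: -2.8863 -2.6766 -1.9678 7.6054 -1.2224  tip: 0.1228 -0.4256 1.2721  u: -5.8547 36.8097 -14.1077 -14.1698 4.4983
step 10  theta: -0.3837 -0.7797 0.2471 2.3114 1.5226  dq: -3.0796 -2.2091 -1.1745 6.5246 -3.0969  tip: 0.0859 -0.4595 1.1853  u: -7.6646 39.3055 -12.5446 -18.5732 7.3200
step 11  theta: -0.4466 -0.8190 0.2327 2.4295 1.4438  dq: -3.1877 -1.7480 -0.3203 5.2646 -4.7573  tip: 0.0507 -0.4904 1.0969  u: -9.3247 41.3430 -11.2139 -22.0207 10.1348
step 12  theta: -0.5110 -0.8499 0.2339 2.5216 1.3352  dq: -3.2452 -1.3704 0.3788 3.9485 -6.0584  tip: 0.0184 -0.5174 1.0087  u: -10.5678 42.8611 -10.1994 -24.4744 12.5780
step 13  theta: -0.5764 -0.8743 0.2468 2.5880 1.2047  dq: -3.2905 -1.0929 0.8569 2.7160 -6.9396  tip: -0.0103 -0.5402 0.9229  u: -11.3800 43.8809 -9.5255 -25.9784 14.4091
step 14  theta: -0.6428 -0.8942 0.2671 2.6314 1.0607  dq: -3.3476 -0.9109 1.1295 1.6525 -7.4222  tip: -0.0352 -0.5591 0.8417  u: -11.8423 44.4288 -9.1678 -26.6326 15.5361
step 15  theta: -0.7105 -0.9114 0.2909 2.6555 0.9104  dq: -3.4219 -0.8164 1.2343 0.7802 -7.5689  tip: -0.0566 -0.5747 0.7666  u: -12.0370 44.5447 -9.0842 -26.5615 15.9848
step 16  theta: -0.7798 -0.9274 0.3155 2.6639 0.7599  dq: -3.5069 -0.8021 1.2027 0.0838 -7.4489  tip: -0.0750 -0.5875 0.6988  u: -12.0158 44.2753 -9.2203 -25.8936 15.8515
step 17  theta: -0.8508 -0.9440 0.3381 2.6599 0.6140  dq: -3.5918 -0.8589 1.0561 -0.4606 -7.1199  tip: -0.0912 -0.5984 0.6389  u: -11.7895 43.6473 -9.5023 -24.7657 15.2631
step 18  theta: -0.9234 -0.9623 0.3569 2.6463 0.4762  dq: -3.6659 -0.9751 0.8126 -0.8812 -6.6362  tip: -0.1062 -0.6079 0.5868  u: -11.3197 42.6983 -9.8550 -23.2786 14.3510
step 19  theta: -0.9973 -0.9834 0.3699 2.6254 0.3492  dq: -3.7192 -1.1351 0.4930 -1.1994 -6.0446  tip: -0.1207 -0.6167 0.5421  u: -10.5484 41.4855 -10.2113 -21.5380 13.2352
step 20  theta: -1.0720 -1.0079 0.3760 2.5990 0.2347  dq: -3.7432 -1.3213 0.1225 -1.4328 -5.3908  tip: -0.1353 -0.6252 0.5042  u: -9.4441 40.1152 -10.5313 -19.6528 12.0178
step 21  theta: -1.1468 -1.0363 0.3746 2.5686 0.1335  dq: -3.7295 -1.5080 -0.2545 -1.6018 -4.7316  tip: -0.1504 -0.6339 0.4723  u: -8.0322 38.7326 -10.8085 -17.7290 10.7815
step 22  theta: -1.2209 -1.0682 0.3657 2.5354 0.0452  dq: -3.6756 -1.6817 -0.6233 -1.7212 -4.0998  tip: -0.1664 -0.6430 0.4455  u: -6.4431 37.4807 -11.0486 -15.8667 9.5861
step 23  theta: -1.2935 -1.1033 0.3497 2.5001 -0.0311  dq: -3.5821 -1.8281 -0.9631 -1.8050 -3.5277  tip: -0.1833 -0.6525 0.4228  u: -4.8313 36.4489 -11.2605 -14.1444 8.4727
step 24  theta: -1.3639 -1.1410 0.3274 2.4634 -0.0967  dq: -3.4529 -1.9361 -1.2568 -1.8646 -3.0389  tip: -0.2011 -0.6626 0.4037  u: -3.3405 35.6595 -11.4493 -12.6147 7.4655
step 25  theta: -1.4314 -1.1804 0.2998 2.4257 -0.1534  dq: -3.2948 -2.0006 -1.4947 -1.9077 -2.6445  tip: -0.2195 -0.6730 0.3874  u: -2.0752 35.0819 -11.6152 -11.3040 6.5737
step 26  theta: -1.4955 -1.2207 0.2680 2.3873 -0.2033  dq: -3.1165 -2.0219 -1.6745 -1.9383 -2.3439  tip: -0.2384 -0.6836 0.3735  u: -1.0900 34.6590 -11.7557 -10.2172 5.7958
step 27  theta: -1.5559 -1.2610 0.2332 2.3483 -0.2480  dq: -2.9264 -2.0041 -1.7990 -1.9578 -2.1286  tip: -0.2574 -0.6942 0.3616  u: -0.3958 34.3292 -11.8676 -9.3430 5.1234
step 28  theta: -1.6125 -1.3006 0.1964 2.3091 -0.2891  dq: -2.7322 -1.9536 -1.8745 -1.9661 -1.9849  tip: -0.2763 -0.7046 0.3515  u: 0.0288 34.0394 -11.9479 -8.6606 4.5446
step 29  theta: -1.6652 -1.3389 0.1585 2.2698 -0.3280  dq: -2.5400 -1.8779 -1.9087 -1.9627 -1.8977  tip: -0.2948 -0.7147 0.3428  u: 0.2243 33.7493 -11.9941 -8.1437 4.0466
step 30  theta: -1.7142 -1.3755 0.1203 2.2306 -0.3655  dq: -2.3545 -1.7847 -1.9099 -1.9475 -1.8519  tip: -0.3127 -0.7242 0.3356  u: -26.1843 78.7771 -24.5900 19.2670 0.2085
step 31  theta: -1.7575 -1.3990 0.0848 2.2082 -0.4029  dq: -1.9812 -0.5524 -1.6103 -0.2707 -1.8692  tip: -0.3284 -0.7264 0.3290  u: -26.6853 73.0203 -23.5344 13.4141 0.9053
step 32  theta: -1.7950 -1.3998 0.0552 2.2176 -0.4399  dq: -1.7859 0.4863 -1.3400 1.2474 -1.7912  tip: -0.3401 -0.7161 0.3226
final theta (rad): -1.7950 -1.3998 0.0552 2.2176 -0.4399


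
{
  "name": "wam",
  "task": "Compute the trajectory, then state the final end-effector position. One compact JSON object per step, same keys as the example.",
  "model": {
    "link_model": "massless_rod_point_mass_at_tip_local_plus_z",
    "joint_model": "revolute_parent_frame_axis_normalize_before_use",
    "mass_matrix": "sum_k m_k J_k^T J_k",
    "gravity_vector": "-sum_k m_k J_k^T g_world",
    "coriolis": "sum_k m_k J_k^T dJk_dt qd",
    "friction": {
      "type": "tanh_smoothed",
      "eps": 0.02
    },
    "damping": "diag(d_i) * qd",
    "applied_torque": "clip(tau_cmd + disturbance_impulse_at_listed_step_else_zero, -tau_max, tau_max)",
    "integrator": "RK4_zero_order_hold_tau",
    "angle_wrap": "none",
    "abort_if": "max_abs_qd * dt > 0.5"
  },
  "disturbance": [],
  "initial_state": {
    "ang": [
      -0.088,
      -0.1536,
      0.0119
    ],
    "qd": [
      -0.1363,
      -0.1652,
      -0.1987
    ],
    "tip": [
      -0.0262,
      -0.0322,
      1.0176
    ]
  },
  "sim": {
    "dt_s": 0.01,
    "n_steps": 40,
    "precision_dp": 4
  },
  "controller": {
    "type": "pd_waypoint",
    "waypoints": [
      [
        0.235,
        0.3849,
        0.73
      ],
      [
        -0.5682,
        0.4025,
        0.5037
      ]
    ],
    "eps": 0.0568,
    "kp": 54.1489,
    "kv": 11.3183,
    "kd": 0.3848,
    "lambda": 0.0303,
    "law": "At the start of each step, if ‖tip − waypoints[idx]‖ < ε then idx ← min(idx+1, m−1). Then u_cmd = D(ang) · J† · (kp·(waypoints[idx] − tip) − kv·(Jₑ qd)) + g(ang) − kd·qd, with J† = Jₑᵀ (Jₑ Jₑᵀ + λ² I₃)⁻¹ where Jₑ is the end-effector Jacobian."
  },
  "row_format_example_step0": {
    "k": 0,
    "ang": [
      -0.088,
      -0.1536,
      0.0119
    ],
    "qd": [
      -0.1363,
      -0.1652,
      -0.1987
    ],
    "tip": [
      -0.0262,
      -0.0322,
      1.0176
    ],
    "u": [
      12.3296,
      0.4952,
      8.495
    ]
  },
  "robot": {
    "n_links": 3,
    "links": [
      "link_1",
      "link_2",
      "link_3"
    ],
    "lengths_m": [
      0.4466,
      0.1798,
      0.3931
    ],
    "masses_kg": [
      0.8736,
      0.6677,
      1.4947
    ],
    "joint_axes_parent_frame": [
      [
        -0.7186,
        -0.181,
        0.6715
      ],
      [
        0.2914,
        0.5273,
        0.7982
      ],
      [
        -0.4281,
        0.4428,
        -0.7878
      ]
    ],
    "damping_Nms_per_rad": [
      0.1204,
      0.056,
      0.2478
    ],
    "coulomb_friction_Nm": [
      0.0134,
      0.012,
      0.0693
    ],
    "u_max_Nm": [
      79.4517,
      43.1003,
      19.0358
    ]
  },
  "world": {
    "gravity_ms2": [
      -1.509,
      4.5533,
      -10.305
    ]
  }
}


{"k":1,"ang":[-0.0899,-0.1582,0.0167],"qd":[-0.2364,-0.7329,1.126],"tip":[-0.0261,-0.032,1.0176],"u":[9.0067,0.9628,6.9966]}
{"k":2,"ang":[-0.0924,-0.1673,0.0327],"qd":[-0.2568,-1.0899,2.0653],"tip":[-0.0248,-0.0297,1.0176],"u":[5.8863,1.2836,5.7905]}
{"k":3,"ang":[-0.095,-0.1797,0.057],"qd":[-0.2533,-1.3872,2.7898],"tip":[-0.0225,-0.0259,1.0176],"u":[3.1885,1.5298,4.7882]}
{"k":4,"ang":[-0.0975,-0.195,0.0878],"qd":[-0.2384,-1.6645,3.3612],"tip":[-0.0193,-0.0209,1.0175],"u":[1.0726,1.715,3.9493]}
{"k":5,"ang":[-0.0997,-0.2128,0.1236],"qd":[-0.2054,-1.9091,3.7939],"tip":[-0.0155,-0.0149,1.0172],"u":[-0.4036,1.8361,3.2532]}
{"k":6,"ang":[-0.1014,-0.2328,0.163],"qd":[-0.1407,-2.0817,4.0859],"tip":[-0.0112,-0.0082,1.0168],"u":[-1.2929,1.8893,2.6869]}
{"k":7,"ang":[-0.1023,-0.2539,0.2046],"qd":[-0.0339,-2.1389,4.2371],"tip":[-0.0065,-0.0009,1.0162],"u":[-1.7335,1.877,2.2375]}
{"k":8,"ang":[-0.1019,-0.2749,0.2471],"qd":[0.1156,-2.057,4.2632],"tip":[-0.0015,0.0067,1.0154],"u":[-1.8981,1.812,1.8885]}
{"k":9,"ang":[-0.0998,-0.2944,0.2894],"qd":[0.3014,-1.8302,4.1864],"tip":[0.0038,0.0145,1.0144],"u":[-1.9469,1.7104,1.6234]}
{"k":10,"ang":[-0.0958,-0.3111,0.3305],"qd":[0.5084,-1.4845,4.0399],"tip":[0.0091,0.0227,1.0133],"u":[-1.9996,1.5941,1.4235]}
{"k":11,"ang":[-0.0897,-0.3239,0.37],"qd":[0.7191,-1.065,3.8574],"tip":[0.0146,0.0311,1.0121],"u":[-2.1294,1.4842,1.2707]}
{"k":12,"ang":[-0.0815,-0.3324,0.4077],"qd":[0.9186,-0.6196,3.666],"tip":[0.0202,0.0397,1.0108],"u":[-2.3713,1.3954,1.1499]}
{"k":13,"ang":[-0.0714,-0.3364,0.4434],"qd":[1.0969,-0.1867,3.4839],"tip":[0.0257,0.0486,1.0094],"u":[-2.7346,1.3338,1.0489]}
{"k":14,"ang":[-0.0597,-0.3364,0.4775],"qd":[1.2461,0.1936,3.3306],"tip":[0.0313,0.0578,1.0079],"u":[-3.214,1.305,0.9553]}
{"k":15,"ang":[-0.0466,-0.3329,0.5102],"qd":[1.3688,0.5249,3.1991],"tip":[0.037,0.0673,1.0062],"u":[-3.7915,1.2951,0.8674]}
{"k":16,"ang":[-0.0324,-0.3262,0.5416],"qd":[1.4694,0.8222,3.0773],"tip":[0.0426,0.0772,1.0044],"u":[-4.4505,1.288,0.7856]}
{"k":17,"ang":[-0.0173,-0.3168,0.5719],"qd":[1.5471,1.0736,2.9726],"tip":[0.0482,0.0873,1.0023],"u":[-5.1759,1.2813,0.7031]}
{"k":18,"ang":[-0.0016,-0.3051,0.6012],"qd":[1.6042,1.2825,2.8827],"tip":[0.0538,0.0977,1.0],"u":[-5.9498,1.2673,0.6179]}
{"k":19,"ang":[0.0146,-0.2914,0.6297],"qd":[1.6434,1.4541,2.8048],"tip":[0.0594,0.1084,0.9975],"u":[-6.7552,1.2401,0.5292]}
{"k":20,"ang":[0.0312,-0.2763,0.6575],"qd":[1.6669,1.5936,2.7363],"tip":[0.0649,0.1193,0.9947],"u":[-7.5771,1.1953,0.4368]}
{"k":21,"ang":[0.0479,-0.2599,0.6846],"qd":[1.6767,1.7052,2.675],"tip":[0.0704,0.1304,0.9916],"u":[-8.402,1.1302,0.3409]}
{"k":22,"ang":[0.0646,-0.2425,0.7111],"qd":[1.6748,1.793,2.619],"tip":[0.0759,0.1415,0.9882],"u":[-9.2188,1.0436,0.2419]}
{"k":23,"ang":[0.0813,-0.2244,0.7372],"qd":[1.6628,1.8604,2.567],"tip":[0.0813,0.1528,0.9846],"u":[-10.018,0.9356,0.1404]}
{"k":24,"ang":[0.0978,-0.2057,0.7627],"qd":[1.6421,1.9102,2.5176],"tip":[0.0866,0.1641,0.9807],"u":[-10.7921,0.8071,0.0374]}
{"k":25,"ang":[0.1141,-0.1865,0.7877],"qd":[1.6141,1.9448,2.4701],"tip":[0.0918,0.1754,0.9766],"u":[-11.535,0.6597,-0.0663]}
{"k":26,"ang":[0.13,-0.1671,0.8123],"qd":[1.5799,1.9664,2.4235],"tip":[0.0969,0.1867,0.9721],"u":[-12.2421,0.4953,-0.1698]}
{"k":27,"ang":[0.1456,-0.1475,0.8364],"qd":[1.5405,1.9767,2.3775],"tip":[0.1019,0.1978,0.9675],"u":[-12.9097,0.3165,-0.2722]}
{"k":28,"ang":[0.1608,-0.1279,0.86],"qd":[1.497,1.9773,2.3315],"tip":[0.1068,0.2088,0.9626],"u":[-13.5354,0.1256,-0.3729]}
{"k":29,"ang":[0.1755,-0.1083,0.8832],"qd":[1.4501,1.9693,2.2854],"tip":[0.1116,0.2197,0.9575],"u":[-14.1172,-0.0746,-0.4711]}
{"k":30,"ang":[0.1898,-0.0888,0.906],"qd":[1.4005,1.954,2.2389],"tip":[0.1162,0.2303,0.9523],"u":[-14.6541,-0.2818,-0.5662]}
{"k":31,"ang":[0.2035,-0.0695,0.9282],"qd":[1.349,1.9322,2.192],"tip":[0.1207,0.2407,0.9469],"u":[-15.1456,-0.4934,-0.6577]}
{"k":32,"ang":[0.2168,-0.0504,0.95],"qd":[1.296,1.9048,2.1447],"tip":[0.125,0.2508,0.9414],"u":[-15.5916,-0.7072,-0.7451]}
{"k":33,"ang":[0.2294,-0.0316,0.9713],"qd":[1.2422,1.8726,2.097],"tip":[0.1292,0.2607,0.9357],"u":[-15.9927,-0.9212,-0.8282]}
{"k":34,"ang":[0.2416,-0.0132,0.9921],"qd":[1.1878,1.8362,2.049],"tip":[0.1333,0.2702,0.93],"u":[-16.3497,-1.1334,-0.9067]}
{"k":35,"ang":[0.2532,0.0049,1.0124],"qd":[1.1334,1.7961,2.0009],"tip":[0.1372,0.2794,0.9242],"u":[-16.6637,-1.3422,-0.9805]}
{"k":36,"ang":[0.2643,0.0225,1.0323],"qd":[1.0793,1.7529,1.9526],"tip":[0.141,0.2883,0.9184],"u":[-16.9361,-1.5462,-1.0494]}
{"k":37,"ang":[0.2748,0.0398,1.0516],"qd":[1.0258,1.707,1.9044],"tip":[0.1447,0.2968,0.9126],"u":[-17.1688,-1.7442,-1.1135]}
{"k":38,"ang":[0.2848,0.0565,1.0705],"qd":[0.9731,1.6588,1.8564],"tip":[0.1482,0.305,0.9068],"u":[-17.3636,-1.9351,-1.1727]}
{"k":39,"ang":[0.2943,0.0728,1.0889],"qd":[0.9215,1.6087,1.8088],"tip":[0.1515,0.3128,0.901],"u":[-17.5226,-2.1182,-1.227]}
{"k":40,"ang":[0.3032,0.0885,1.1068],"qd":[0.8712,1.557,1.7616],"tip":[0.1548,0.3203,0.8953]}
{"summary": "final tip position (m): 0.1548 0.3203 0.8953"}
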